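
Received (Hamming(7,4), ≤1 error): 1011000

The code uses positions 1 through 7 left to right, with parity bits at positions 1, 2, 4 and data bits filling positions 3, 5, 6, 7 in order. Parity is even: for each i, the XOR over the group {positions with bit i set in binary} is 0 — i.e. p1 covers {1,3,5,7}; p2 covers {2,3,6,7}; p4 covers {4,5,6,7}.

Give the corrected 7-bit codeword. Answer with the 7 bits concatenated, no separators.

1011010

s1 (pos 1,3,5,7): 1⊕1⊕0⊕0 = 0
s2 (pos 2,3,6,7): 0⊕1⊕0⊕0 = 1
s4 (pos 4,5,6,7): 1⊕0⊕0⊕0 = 1
Syndrome s4…s1 = 110 → error at position 6.
Flip position 6: 1011000 → 1011010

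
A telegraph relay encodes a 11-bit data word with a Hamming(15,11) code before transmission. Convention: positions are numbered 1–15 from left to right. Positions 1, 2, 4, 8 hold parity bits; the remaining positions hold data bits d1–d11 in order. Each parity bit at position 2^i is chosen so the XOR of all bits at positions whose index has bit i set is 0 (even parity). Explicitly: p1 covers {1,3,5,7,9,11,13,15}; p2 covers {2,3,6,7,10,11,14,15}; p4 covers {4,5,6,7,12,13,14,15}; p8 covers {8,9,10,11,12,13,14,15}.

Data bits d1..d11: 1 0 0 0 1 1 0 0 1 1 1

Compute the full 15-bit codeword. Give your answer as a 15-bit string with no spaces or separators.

001100011100111

Place data at non-parity positions: p1 p2 1 p4 0 0 0 p8 1 1 0 0 1 1 1
p1 (pos 1,3,5,7,9,11,13,15): XOR of data positions = 1⊕0⊕0⊕1⊕0⊕1⊕1 = 0
p2 (pos 2,3,6,7,10,11,14,15): XOR of data positions = 1⊕0⊕0⊕1⊕0⊕1⊕1 = 0
p4 (pos 4,5,6,7,12,13,14,15): XOR of data positions = 0⊕0⊕0⊕0⊕1⊕1⊕1 = 1
p8 (pos 8,9,10,11,12,13,14,15): XOR of data positions = 1⊕1⊕0⊕0⊕1⊕1⊕1 = 1
Codeword: 001100011100111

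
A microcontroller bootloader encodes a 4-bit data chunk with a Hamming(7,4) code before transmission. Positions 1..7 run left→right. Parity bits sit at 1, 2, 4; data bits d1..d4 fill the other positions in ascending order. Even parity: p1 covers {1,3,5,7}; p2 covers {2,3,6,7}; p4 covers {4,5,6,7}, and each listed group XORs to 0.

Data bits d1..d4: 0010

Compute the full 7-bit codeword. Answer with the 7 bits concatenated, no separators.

Place data at non-parity positions: p1 p2 0 p4 0 1 0
p1 (pos 1,3,5,7): XOR of data positions = 0⊕0⊕0 = 0
p2 (pos 2,3,6,7): XOR of data positions = 0⊕1⊕0 = 1
p4 (pos 4,5,6,7): XOR of data positions = 0⊕1⊕0 = 1
Codeword: 0101010

0101010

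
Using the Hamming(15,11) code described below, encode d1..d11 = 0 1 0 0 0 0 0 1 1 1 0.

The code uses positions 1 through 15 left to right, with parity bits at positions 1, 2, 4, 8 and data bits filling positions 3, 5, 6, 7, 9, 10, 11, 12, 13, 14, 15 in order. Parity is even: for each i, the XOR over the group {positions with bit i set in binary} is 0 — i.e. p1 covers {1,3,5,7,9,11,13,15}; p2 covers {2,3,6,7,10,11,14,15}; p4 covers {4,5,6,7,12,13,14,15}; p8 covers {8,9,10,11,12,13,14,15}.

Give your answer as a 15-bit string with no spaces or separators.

Place data at non-parity positions: p1 p2 0 p4 1 0 0 p8 0 0 0 1 1 1 0
p1 (pos 1,3,5,7,9,11,13,15): XOR of data positions = 0⊕1⊕0⊕0⊕0⊕1⊕0 = 0
p2 (pos 2,3,6,7,10,11,14,15): XOR of data positions = 0⊕0⊕0⊕0⊕0⊕1⊕0 = 1
p4 (pos 4,5,6,7,12,13,14,15): XOR of data positions = 1⊕0⊕0⊕1⊕1⊕1⊕0 = 0
p8 (pos 8,9,10,11,12,13,14,15): XOR of data positions = 0⊕0⊕0⊕1⊕1⊕1⊕0 = 1
Codeword: 010010010001110

010010010001110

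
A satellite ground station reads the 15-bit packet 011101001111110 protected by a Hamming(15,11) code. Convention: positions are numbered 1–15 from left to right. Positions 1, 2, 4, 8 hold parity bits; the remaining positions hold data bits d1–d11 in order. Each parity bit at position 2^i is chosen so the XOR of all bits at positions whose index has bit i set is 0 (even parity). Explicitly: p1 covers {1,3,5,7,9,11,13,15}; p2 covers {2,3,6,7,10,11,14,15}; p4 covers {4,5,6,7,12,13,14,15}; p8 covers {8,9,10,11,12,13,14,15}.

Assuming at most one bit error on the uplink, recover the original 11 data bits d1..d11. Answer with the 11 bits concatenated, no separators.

s1 (pos 1,3,5,7,9,11,13,15): 0⊕1⊕0⊕0⊕1⊕1⊕1⊕0 = 0
s2 (pos 2,3,6,7,10,11,14,15): 1⊕1⊕1⊕0⊕1⊕1⊕1⊕0 = 0
s4 (pos 4,5,6,7,12,13,14,15): 1⊕0⊕1⊕0⊕1⊕1⊕1⊕0 = 1
s8 (pos 8,9,10,11,12,13,14,15): 0⊕1⊕1⊕1⊕1⊕1⊕1⊕0 = 0
Syndrome s8…s1 = 0100 → error at position 4.
Flip position 4: 011101001111110 → 011001001111110
Read data bits from positions 3,5,6,7,9,10,11,12,13,14,15: 10101111110

10101111110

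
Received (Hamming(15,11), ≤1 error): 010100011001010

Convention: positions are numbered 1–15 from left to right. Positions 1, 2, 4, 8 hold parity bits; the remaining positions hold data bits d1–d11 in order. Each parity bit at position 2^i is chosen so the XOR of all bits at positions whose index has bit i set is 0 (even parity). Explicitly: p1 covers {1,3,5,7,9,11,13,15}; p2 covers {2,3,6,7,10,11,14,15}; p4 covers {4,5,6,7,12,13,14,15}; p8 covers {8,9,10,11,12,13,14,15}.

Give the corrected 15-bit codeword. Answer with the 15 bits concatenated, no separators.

s1 (pos 1,3,5,7,9,11,13,15): 0⊕0⊕0⊕0⊕1⊕0⊕0⊕0 = 1
s2 (pos 2,3,6,7,10,11,14,15): 1⊕0⊕0⊕0⊕0⊕0⊕1⊕0 = 0
s4 (pos 4,5,6,7,12,13,14,15): 1⊕0⊕0⊕0⊕1⊕0⊕1⊕0 = 1
s8 (pos 8,9,10,11,12,13,14,15): 1⊕1⊕0⊕0⊕1⊕0⊕1⊕0 = 0
Syndrome s8…s1 = 0101 → error at position 5.
Flip position 5: 010100011001010 → 010110011001010

010110011001010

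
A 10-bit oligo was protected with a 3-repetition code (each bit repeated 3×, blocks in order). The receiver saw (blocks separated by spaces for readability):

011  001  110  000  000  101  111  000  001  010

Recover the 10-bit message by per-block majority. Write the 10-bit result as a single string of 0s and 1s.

1010011000

Block 1 (011): 2 ones → 1
Block 2 (001): 1 one → 0
Block 3 (110): 2 ones → 1
Block 4 (000): 0 ones → 0
Block 5 (000): 0 ones → 0
Block 6 (101): 2 ones → 1
Block 7 (111): 3 ones → 1
Block 8 (000): 0 ones → 0
Block 9 (001): 1 one → 0
Block 10 (010): 1 one → 0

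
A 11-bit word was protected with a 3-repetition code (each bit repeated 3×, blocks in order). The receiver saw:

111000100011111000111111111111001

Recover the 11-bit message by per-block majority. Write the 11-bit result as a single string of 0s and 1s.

10011011110

Block 1 (111): 3 ones → 1
Block 2 (000): 0 ones → 0
Block 3 (100): 1 one → 0
Block 4 (011): 2 ones → 1
Block 5 (111): 3 ones → 1
Block 6 (000): 0 ones → 0
Block 7 (111): 3 ones → 1
Block 8 (111): 3 ones → 1
Block 9 (111): 3 ones → 1
Block 10 (111): 3 ones → 1
Block 11 (001): 1 one → 0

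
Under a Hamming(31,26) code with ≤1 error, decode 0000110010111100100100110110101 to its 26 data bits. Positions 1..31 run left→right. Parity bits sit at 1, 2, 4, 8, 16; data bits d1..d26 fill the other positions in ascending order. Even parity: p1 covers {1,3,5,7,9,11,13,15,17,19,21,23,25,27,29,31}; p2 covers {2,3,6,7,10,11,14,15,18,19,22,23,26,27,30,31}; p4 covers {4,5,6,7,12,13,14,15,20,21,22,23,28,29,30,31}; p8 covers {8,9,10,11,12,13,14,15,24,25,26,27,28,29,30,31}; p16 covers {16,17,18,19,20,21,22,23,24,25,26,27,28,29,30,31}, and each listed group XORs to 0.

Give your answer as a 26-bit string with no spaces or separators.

01111011110100100110110101

s1 (pos 1,3,5,7,9,11,13,15,17,19,21,23,25,27,29,31): 0⊕0⊕1⊕0⊕1⊕1⊕1⊕0⊕1⊕0⊕0⊕1⊕0⊕1⊕1⊕1 = 1
s2 (pos 2,3,6,7,10,11,14,15,18,19,22,23,26,27,30,31): 0⊕0⊕1⊕0⊕0⊕1⊕1⊕0⊕0⊕0⊕0⊕1⊕1⊕1⊕0⊕1 = 1
s4 (pos 4,5,6,7,12,13,14,15,20,21,22,23,28,29,30,31): 0⊕1⊕1⊕0⊕1⊕1⊕1⊕0⊕1⊕0⊕0⊕1⊕0⊕1⊕0⊕1 = 1
s8 (pos 8,9,10,11,12,13,14,15,24,25,26,27,28,29,30,31): 0⊕1⊕0⊕1⊕1⊕1⊕1⊕0⊕1⊕0⊕1⊕1⊕0⊕1⊕0⊕1 = 0
s16 (pos 16,17,18,19,20,21,22,23,24,25,26,27,28,29,30,31): 0⊕1⊕0⊕0⊕1⊕0⊕0⊕1⊕1⊕0⊕1⊕1⊕0⊕1⊕0⊕1 = 0
Syndrome s16…s1 = 00111 → error at position 7.
Flip position 7: 0000110010111100100100110110101 → 0000111010111100100100110110101
Read data bits from positions 3,5,6,7,9,10,11,12,13,14,15,17,18,19,20,21,22,23,24,25,26,27,28,29,30,31: 01111011110100100110110101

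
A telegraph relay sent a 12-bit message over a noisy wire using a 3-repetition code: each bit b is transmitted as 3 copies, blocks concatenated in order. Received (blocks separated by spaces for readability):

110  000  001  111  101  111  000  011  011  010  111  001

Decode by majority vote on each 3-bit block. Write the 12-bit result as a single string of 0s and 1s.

100111011010

Block 1 (110): 2 ones → 1
Block 2 (000): 0 ones → 0
Block 3 (001): 1 one → 0
Block 4 (111): 3 ones → 1
Block 5 (101): 2 ones → 1
Block 6 (111): 3 ones → 1
Block 7 (000): 0 ones → 0
Block 8 (011): 2 ones → 1
Block 9 (011): 2 ones → 1
Block 10 (010): 1 one → 0
Block 11 (111): 3 ones → 1
Block 12 (001): 1 one → 0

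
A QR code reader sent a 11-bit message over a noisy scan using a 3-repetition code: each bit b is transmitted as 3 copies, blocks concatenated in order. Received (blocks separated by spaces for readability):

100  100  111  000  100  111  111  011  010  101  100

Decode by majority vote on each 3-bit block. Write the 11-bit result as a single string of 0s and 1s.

00100111010

Block 1 (100): 1 one → 0
Block 2 (100): 1 one → 0
Block 3 (111): 3 ones → 1
Block 4 (000): 0 ones → 0
Block 5 (100): 1 one → 0
Block 6 (111): 3 ones → 1
Block 7 (111): 3 ones → 1
Block 8 (011): 2 ones → 1
Block 9 (010): 1 one → 0
Block 10 (101): 2 ones → 1
Block 11 (100): 1 one → 0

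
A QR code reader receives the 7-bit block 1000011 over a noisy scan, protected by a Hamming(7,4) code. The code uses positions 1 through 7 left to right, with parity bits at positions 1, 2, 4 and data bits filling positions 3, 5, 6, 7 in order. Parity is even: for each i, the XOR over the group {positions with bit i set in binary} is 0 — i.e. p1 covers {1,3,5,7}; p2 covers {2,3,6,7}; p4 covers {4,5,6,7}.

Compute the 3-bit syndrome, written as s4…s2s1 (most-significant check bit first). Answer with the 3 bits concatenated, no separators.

000

s1 (pos 1,3,5,7): 1⊕0⊕0⊕1 = 0
s2 (pos 2,3,6,7): 0⊕0⊕1⊕1 = 0
s4 (pos 4,5,6,7): 0⊕0⊕1⊕1 = 0
Syndrome s4…s1 = 000 → no error.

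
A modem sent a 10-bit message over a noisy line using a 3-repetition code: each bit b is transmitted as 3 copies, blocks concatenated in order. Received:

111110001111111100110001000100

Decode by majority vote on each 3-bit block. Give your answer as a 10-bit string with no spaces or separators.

1101101000

Block 1 (111): 3 ones → 1
Block 2 (110): 2 ones → 1
Block 3 (001): 1 one → 0
Block 4 (111): 3 ones → 1
Block 5 (111): 3 ones → 1
Block 6 (100): 1 one → 0
Block 7 (110): 2 ones → 1
Block 8 (001): 1 one → 0
Block 9 (000): 0 ones → 0
Block 10 (100): 1 one → 0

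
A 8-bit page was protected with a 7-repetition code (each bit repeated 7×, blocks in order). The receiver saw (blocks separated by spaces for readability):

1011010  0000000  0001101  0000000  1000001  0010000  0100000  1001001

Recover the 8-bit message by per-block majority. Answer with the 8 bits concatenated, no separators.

10000000

Block 1 (1011010): 4 ones → 1
Block 2 (0000000): 0 ones → 0
Block 3 (0001101): 3 ones → 0
Block 4 (0000000): 0 ones → 0
Block 5 (1000001): 2 ones → 0
Block 6 (0010000): 1 one → 0
Block 7 (0100000): 1 one → 0
Block 8 (1001001): 3 ones → 0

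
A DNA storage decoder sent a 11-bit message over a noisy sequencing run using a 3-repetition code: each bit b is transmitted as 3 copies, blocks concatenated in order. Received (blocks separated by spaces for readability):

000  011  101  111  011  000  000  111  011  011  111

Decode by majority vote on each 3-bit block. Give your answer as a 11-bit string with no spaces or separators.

Block 1 (000): 0 ones → 0
Block 2 (011): 2 ones → 1
Block 3 (101): 2 ones → 1
Block 4 (111): 3 ones → 1
Block 5 (011): 2 ones → 1
Block 6 (000): 0 ones → 0
Block 7 (000): 0 ones → 0
Block 8 (111): 3 ones → 1
Block 9 (011): 2 ones → 1
Block 10 (011): 2 ones → 1
Block 11 (111): 3 ones → 1

01111001111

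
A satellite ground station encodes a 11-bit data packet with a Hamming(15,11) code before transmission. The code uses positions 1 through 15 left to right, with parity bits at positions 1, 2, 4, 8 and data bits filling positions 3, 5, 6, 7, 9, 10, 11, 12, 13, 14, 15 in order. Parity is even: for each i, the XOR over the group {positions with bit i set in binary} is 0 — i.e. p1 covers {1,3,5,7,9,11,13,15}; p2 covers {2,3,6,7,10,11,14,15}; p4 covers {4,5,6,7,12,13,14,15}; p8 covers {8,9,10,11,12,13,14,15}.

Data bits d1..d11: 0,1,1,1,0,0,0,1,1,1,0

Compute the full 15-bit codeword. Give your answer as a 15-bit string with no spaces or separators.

Place data at non-parity positions: p1 p2 0 p4 1 1 1 p8 0 0 0 1 1 1 0
p1 (pos 1,3,5,7,9,11,13,15): XOR of data positions = 0⊕1⊕1⊕0⊕0⊕1⊕0 = 1
p2 (pos 2,3,6,7,10,11,14,15): XOR of data positions = 0⊕1⊕1⊕0⊕0⊕1⊕0 = 1
p4 (pos 4,5,6,7,12,13,14,15): XOR of data positions = 1⊕1⊕1⊕1⊕1⊕1⊕0 = 0
p8 (pos 8,9,10,11,12,13,14,15): XOR of data positions = 0⊕0⊕0⊕1⊕1⊕1⊕0 = 1
Codeword: 110011110001110

110011110001110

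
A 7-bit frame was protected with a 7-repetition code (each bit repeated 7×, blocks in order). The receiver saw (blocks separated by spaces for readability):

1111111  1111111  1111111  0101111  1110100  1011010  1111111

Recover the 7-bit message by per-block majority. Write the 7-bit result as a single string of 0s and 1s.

1111111

Block 1 (1111111): 7 ones → 1
Block 2 (1111111): 7 ones → 1
Block 3 (1111111): 7 ones → 1
Block 4 (0101111): 5 ones → 1
Block 5 (1110100): 4 ones → 1
Block 6 (1011010): 4 ones → 1
Block 7 (1111111): 7 ones → 1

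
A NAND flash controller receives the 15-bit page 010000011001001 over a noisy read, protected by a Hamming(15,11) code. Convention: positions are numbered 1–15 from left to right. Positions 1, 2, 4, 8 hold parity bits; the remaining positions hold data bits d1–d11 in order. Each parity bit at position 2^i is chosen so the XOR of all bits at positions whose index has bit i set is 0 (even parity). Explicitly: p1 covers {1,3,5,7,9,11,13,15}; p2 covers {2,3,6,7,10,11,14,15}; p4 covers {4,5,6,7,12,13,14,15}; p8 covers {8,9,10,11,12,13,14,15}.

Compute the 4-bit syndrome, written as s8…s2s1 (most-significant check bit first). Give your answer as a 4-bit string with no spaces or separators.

0000

s1 (pos 1,3,5,7,9,11,13,15): 0⊕0⊕0⊕0⊕1⊕0⊕0⊕1 = 0
s2 (pos 2,3,6,7,10,11,14,15): 1⊕0⊕0⊕0⊕0⊕0⊕0⊕1 = 0
s4 (pos 4,5,6,7,12,13,14,15): 0⊕0⊕0⊕0⊕1⊕0⊕0⊕1 = 0
s8 (pos 8,9,10,11,12,13,14,15): 1⊕1⊕0⊕0⊕1⊕0⊕0⊕1 = 0
Syndrome s8…s1 = 0000 → no error.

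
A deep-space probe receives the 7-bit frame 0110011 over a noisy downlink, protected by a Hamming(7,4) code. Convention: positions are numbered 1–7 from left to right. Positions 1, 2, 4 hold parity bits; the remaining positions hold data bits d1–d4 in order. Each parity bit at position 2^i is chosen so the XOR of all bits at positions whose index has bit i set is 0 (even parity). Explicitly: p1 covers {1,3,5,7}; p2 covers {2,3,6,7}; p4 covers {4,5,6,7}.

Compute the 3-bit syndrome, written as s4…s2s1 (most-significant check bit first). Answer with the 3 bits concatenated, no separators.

s1 (pos 1,3,5,7): 0⊕1⊕0⊕1 = 0
s2 (pos 2,3,6,7): 1⊕1⊕1⊕1 = 0
s4 (pos 4,5,6,7): 0⊕0⊕1⊕1 = 0
Syndrome s4…s1 = 000 → no error.

000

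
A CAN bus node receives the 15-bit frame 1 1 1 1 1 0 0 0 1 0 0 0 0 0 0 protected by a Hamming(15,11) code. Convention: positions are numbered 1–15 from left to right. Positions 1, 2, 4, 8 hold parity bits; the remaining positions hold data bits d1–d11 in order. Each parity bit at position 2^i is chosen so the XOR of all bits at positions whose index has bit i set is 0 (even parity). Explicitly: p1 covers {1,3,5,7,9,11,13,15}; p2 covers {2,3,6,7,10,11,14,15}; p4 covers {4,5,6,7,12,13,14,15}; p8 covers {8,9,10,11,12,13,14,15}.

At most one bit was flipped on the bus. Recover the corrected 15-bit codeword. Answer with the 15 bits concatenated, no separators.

111110011000000

s1 (pos 1,3,5,7,9,11,13,15): 1⊕1⊕1⊕0⊕1⊕0⊕0⊕0 = 0
s2 (pos 2,3,6,7,10,11,14,15): 1⊕1⊕0⊕0⊕0⊕0⊕0⊕0 = 0
s4 (pos 4,5,6,7,12,13,14,15): 1⊕1⊕0⊕0⊕0⊕0⊕0⊕0 = 0
s8 (pos 8,9,10,11,12,13,14,15): 0⊕1⊕0⊕0⊕0⊕0⊕0⊕0 = 1
Syndrome s8…s1 = 1000 → error at position 8.
Flip position 8: 111110001000000 → 111110011000000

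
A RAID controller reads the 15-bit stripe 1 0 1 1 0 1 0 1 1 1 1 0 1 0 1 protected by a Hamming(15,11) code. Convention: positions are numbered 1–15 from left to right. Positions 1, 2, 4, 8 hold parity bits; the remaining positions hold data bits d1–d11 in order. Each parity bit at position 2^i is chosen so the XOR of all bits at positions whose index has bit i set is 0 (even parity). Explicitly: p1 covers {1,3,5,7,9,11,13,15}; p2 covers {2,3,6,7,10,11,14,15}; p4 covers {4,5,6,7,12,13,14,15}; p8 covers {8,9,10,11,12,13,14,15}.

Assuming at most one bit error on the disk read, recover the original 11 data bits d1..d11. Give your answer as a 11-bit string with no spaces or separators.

10101110101

s1 (pos 1,3,5,7,9,11,13,15): 1⊕1⊕0⊕0⊕1⊕1⊕1⊕1 = 0
s2 (pos 2,3,6,7,10,11,14,15): 0⊕1⊕1⊕0⊕1⊕1⊕0⊕1 = 1
s4 (pos 4,5,6,7,12,13,14,15): 1⊕0⊕1⊕0⊕0⊕1⊕0⊕1 = 0
s8 (pos 8,9,10,11,12,13,14,15): 1⊕1⊕1⊕1⊕0⊕1⊕0⊕1 = 0
Syndrome s8…s1 = 0010 → error at position 2.
Flip position 2: 101101011110101 → 111101011110101
Read data bits from positions 3,5,6,7,9,10,11,12,13,14,15: 10101110101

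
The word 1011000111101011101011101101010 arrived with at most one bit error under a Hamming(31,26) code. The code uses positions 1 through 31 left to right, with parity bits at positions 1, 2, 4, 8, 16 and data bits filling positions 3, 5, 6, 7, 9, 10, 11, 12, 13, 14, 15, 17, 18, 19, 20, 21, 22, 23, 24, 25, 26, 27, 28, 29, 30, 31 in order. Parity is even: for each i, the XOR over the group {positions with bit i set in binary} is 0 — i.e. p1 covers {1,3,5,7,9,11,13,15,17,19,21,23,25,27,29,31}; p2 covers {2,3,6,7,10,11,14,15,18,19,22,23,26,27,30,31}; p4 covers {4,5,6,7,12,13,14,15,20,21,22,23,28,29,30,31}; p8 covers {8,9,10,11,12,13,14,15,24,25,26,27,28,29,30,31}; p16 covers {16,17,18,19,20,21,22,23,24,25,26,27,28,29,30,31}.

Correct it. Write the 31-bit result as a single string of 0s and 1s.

s1 (pos 1,3,5,7,9,11,13,15,17,19,21,23,25,27,29,31): 1⊕1⊕0⊕0⊕1⊕1⊕1⊕1⊕1⊕1⊕1⊕1⊕1⊕0⊕0⊕0 = 1
s2 (pos 2,3,6,7,10,11,14,15,18,19,22,23,26,27,30,31): 0⊕1⊕0⊕0⊕1⊕1⊕0⊕1⊕0⊕1⊕1⊕1⊕1⊕0⊕1⊕0 = 1
s4 (pos 4,5,6,7,12,13,14,15,20,21,22,23,28,29,30,31): 1⊕0⊕0⊕0⊕0⊕1⊕0⊕1⊕0⊕1⊕1⊕1⊕1⊕0⊕1⊕0 = 0
s8 (pos 8,9,10,11,12,13,14,15,24,25,26,27,28,29,30,31): 1⊕1⊕1⊕1⊕0⊕1⊕0⊕1⊕0⊕1⊕1⊕0⊕1⊕0⊕1⊕0 = 0
s16 (pos 16,17,18,19,20,21,22,23,24,25,26,27,28,29,30,31): 1⊕1⊕0⊕1⊕0⊕1⊕1⊕1⊕0⊕1⊕1⊕0⊕1⊕0⊕1⊕0 = 0
Syndrome s16…s1 = 00011 → error at position 3.
Flip position 3: 1011000111101011101011101101010 → 1001000111101011101011101101010

1001000111101011101011101101010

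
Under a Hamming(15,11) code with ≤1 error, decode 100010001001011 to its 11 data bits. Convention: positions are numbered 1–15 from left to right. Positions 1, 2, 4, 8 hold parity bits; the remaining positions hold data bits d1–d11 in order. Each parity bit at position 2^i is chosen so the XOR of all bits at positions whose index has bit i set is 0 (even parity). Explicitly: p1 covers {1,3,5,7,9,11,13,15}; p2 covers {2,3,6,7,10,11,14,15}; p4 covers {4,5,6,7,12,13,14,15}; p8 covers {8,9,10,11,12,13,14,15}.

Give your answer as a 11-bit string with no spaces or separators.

s1 (pos 1,3,5,7,9,11,13,15): 1⊕0⊕1⊕0⊕1⊕0⊕0⊕1 = 0
s2 (pos 2,3,6,7,10,11,14,15): 0⊕0⊕0⊕0⊕0⊕0⊕1⊕1 = 0
s4 (pos 4,5,6,7,12,13,14,15): 0⊕1⊕0⊕0⊕1⊕0⊕1⊕1 = 0
s8 (pos 8,9,10,11,12,13,14,15): 0⊕1⊕0⊕0⊕1⊕0⊕1⊕1 = 0
Syndrome s8…s1 = 0000 → no error.
Read data bits from positions 3,5,6,7,9,10,11,12,13,14,15: 01001001011

01001001011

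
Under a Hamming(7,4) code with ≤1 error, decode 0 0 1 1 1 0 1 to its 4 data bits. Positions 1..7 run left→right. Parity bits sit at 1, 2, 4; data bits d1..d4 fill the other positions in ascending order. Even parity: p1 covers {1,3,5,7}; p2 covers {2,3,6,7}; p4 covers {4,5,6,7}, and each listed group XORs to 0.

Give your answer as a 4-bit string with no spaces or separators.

s1 (pos 1,3,5,7): 0⊕1⊕1⊕1 = 1
s2 (pos 2,3,6,7): 0⊕1⊕0⊕1 = 0
s4 (pos 4,5,6,7): 1⊕1⊕0⊕1 = 1
Syndrome s4…s1 = 101 → error at position 5.
Flip position 5: 0011101 → 0011001
Read data bits from positions 3,5,6,7: 1001

1001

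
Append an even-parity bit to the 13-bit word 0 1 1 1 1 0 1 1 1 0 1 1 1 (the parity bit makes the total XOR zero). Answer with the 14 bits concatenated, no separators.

XOR of the 13 data bits: 0⊕1⊕1⊕1⊕1⊕0⊕1⊕1⊕1⊕0⊕1⊕1⊕1 = 0
Parity bit = 0 (so all 14 bits XOR to 0).

01111011101110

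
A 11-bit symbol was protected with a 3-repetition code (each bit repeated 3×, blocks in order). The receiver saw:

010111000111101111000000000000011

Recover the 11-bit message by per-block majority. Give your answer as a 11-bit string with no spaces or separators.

Block 1 (010): 1 one → 0
Block 2 (111): 3 ones → 1
Block 3 (000): 0 ones → 0
Block 4 (111): 3 ones → 1
Block 5 (101): 2 ones → 1
Block 6 (111): 3 ones → 1
Block 7 (000): 0 ones → 0
Block 8 (000): 0 ones → 0
Block 9 (000): 0 ones → 0
Block 10 (000): 0 ones → 0
Block 11 (011): 2 ones → 1

01011100001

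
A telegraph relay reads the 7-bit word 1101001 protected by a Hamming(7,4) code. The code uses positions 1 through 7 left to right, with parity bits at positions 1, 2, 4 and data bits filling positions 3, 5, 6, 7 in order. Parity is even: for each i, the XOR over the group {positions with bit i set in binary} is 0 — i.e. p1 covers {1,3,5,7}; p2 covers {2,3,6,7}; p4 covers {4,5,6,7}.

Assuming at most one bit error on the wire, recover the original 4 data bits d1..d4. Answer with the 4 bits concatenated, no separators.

s1 (pos 1,3,5,7): 1⊕0⊕0⊕1 = 0
s2 (pos 2,3,6,7): 1⊕0⊕0⊕1 = 0
s4 (pos 4,5,6,7): 1⊕0⊕0⊕1 = 0
Syndrome s4…s1 = 000 → no error.
Read data bits from positions 3,5,6,7: 0001

0001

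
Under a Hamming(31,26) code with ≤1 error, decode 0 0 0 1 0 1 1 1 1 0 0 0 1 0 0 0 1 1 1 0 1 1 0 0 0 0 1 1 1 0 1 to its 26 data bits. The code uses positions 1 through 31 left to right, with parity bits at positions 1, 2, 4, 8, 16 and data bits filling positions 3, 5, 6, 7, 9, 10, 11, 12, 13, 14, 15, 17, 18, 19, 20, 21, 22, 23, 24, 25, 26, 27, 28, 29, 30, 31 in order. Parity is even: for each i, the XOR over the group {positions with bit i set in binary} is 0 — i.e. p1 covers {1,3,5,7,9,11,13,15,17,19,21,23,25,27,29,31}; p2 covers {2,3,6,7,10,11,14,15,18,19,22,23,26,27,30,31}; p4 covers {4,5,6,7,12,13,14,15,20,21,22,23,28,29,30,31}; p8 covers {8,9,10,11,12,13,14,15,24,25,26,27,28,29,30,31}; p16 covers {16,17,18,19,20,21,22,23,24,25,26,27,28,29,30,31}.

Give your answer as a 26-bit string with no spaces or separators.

00111000100111011000011100

s1 (pos 1,3,5,7,9,11,13,15,17,19,21,23,25,27,29,31): 0⊕0⊕0⊕1⊕1⊕0⊕1⊕0⊕1⊕1⊕1⊕0⊕0⊕1⊕1⊕1 = 1
s2 (pos 2,3,6,7,10,11,14,15,18,19,22,23,26,27,30,31): 0⊕0⊕1⊕1⊕0⊕0⊕0⊕0⊕1⊕1⊕1⊕0⊕0⊕1⊕0⊕1 = 1
s4 (pos 4,5,6,7,12,13,14,15,20,21,22,23,28,29,30,31): 1⊕0⊕1⊕1⊕0⊕1⊕0⊕0⊕0⊕1⊕1⊕0⊕1⊕1⊕0⊕1 = 1
s8 (pos 8,9,10,11,12,13,14,15,24,25,26,27,28,29,30,31): 1⊕1⊕0⊕0⊕0⊕1⊕0⊕0⊕0⊕0⊕0⊕1⊕1⊕1⊕0⊕1 = 1
s16 (pos 16,17,18,19,20,21,22,23,24,25,26,27,28,29,30,31): 0⊕1⊕1⊕1⊕0⊕1⊕1⊕0⊕0⊕0⊕0⊕1⊕1⊕1⊕0⊕1 = 1
Syndrome s16…s1 = 11111 → error at position 31.
Flip position 31: 0001011110001000111011000011101 → 0001011110001000111011000011100
Read data bits from positions 3,5,6,7,9,10,11,12,13,14,15,17,18,19,20,21,22,23,24,25,26,27,28,29,30,31: 00111000100111011000011100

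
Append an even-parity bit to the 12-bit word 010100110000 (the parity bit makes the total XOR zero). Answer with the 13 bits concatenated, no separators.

XOR of the 12 data bits: 0⊕1⊕0⊕1⊕0⊕0⊕1⊕1⊕0⊕0⊕0⊕0 = 0
Parity bit = 0 (so all 13 bits XOR to 0).

0101001100000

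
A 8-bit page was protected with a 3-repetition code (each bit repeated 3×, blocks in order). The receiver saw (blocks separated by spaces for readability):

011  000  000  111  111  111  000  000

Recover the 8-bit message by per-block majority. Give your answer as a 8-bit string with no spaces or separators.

10011100

Block 1 (011): 2 ones → 1
Block 2 (000): 0 ones → 0
Block 3 (000): 0 ones → 0
Block 4 (111): 3 ones → 1
Block 5 (111): 3 ones → 1
Block 6 (111): 3 ones → 1
Block 7 (000): 0 ones → 0
Block 8 (000): 0 ones → 0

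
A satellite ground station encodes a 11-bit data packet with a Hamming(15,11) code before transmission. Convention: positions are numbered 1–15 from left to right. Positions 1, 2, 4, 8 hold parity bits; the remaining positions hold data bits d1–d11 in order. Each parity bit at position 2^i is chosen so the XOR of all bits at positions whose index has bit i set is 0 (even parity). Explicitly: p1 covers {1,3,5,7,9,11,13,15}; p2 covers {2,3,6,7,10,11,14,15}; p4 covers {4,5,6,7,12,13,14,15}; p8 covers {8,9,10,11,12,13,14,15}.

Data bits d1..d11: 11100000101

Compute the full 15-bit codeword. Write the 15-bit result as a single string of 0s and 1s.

Place data at non-parity positions: p1 p2 1 p4 1 1 0 p8 0 0 0 0 1 0 1
p1 (pos 1,3,5,7,9,11,13,15): XOR of data positions = 1⊕1⊕0⊕0⊕0⊕1⊕1 = 0
p2 (pos 2,3,6,7,10,11,14,15): XOR of data positions = 1⊕1⊕0⊕0⊕0⊕0⊕1 = 1
p4 (pos 4,5,6,7,12,13,14,15): XOR of data positions = 1⊕1⊕0⊕0⊕1⊕0⊕1 = 0
p8 (pos 8,9,10,11,12,13,14,15): XOR of data positions = 0⊕0⊕0⊕0⊕1⊕0⊕1 = 0
Codeword: 011011000000101

011011000000101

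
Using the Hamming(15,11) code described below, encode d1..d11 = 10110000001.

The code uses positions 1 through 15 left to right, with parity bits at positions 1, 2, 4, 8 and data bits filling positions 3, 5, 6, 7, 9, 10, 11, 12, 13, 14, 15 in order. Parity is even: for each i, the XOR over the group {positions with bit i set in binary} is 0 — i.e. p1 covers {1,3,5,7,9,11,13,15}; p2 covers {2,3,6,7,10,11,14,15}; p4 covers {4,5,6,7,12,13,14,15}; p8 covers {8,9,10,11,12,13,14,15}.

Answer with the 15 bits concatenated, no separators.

Place data at non-parity positions: p1 p2 1 p4 0 1 1 p8 0 0 0 0 0 0 1
p1 (pos 1,3,5,7,9,11,13,15): XOR of data positions = 1⊕0⊕1⊕0⊕0⊕0⊕1 = 1
p2 (pos 2,3,6,7,10,11,14,15): XOR of data positions = 1⊕1⊕1⊕0⊕0⊕0⊕1 = 0
p4 (pos 4,5,6,7,12,13,14,15): XOR of data positions = 0⊕1⊕1⊕0⊕0⊕0⊕1 = 1
p8 (pos 8,9,10,11,12,13,14,15): XOR of data positions = 0⊕0⊕0⊕0⊕0⊕0⊕1 = 1
Codeword: 101101110000001

101101110000001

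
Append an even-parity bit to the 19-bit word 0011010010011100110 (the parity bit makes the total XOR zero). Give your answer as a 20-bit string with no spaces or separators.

00110100100111001101

XOR of the 19 data bits: 0⊕0⊕1⊕1⊕0⊕1⊕0⊕0⊕1⊕0⊕0⊕1⊕1⊕1⊕0⊕0⊕1⊕1⊕0 = 1
Parity bit = 1 (so all 20 bits XOR to 0).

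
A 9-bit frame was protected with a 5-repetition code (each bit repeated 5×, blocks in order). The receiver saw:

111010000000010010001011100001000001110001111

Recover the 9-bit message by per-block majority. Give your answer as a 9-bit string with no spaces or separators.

Block 1 (11101): 4 ones → 1
Block 2 (00000): 0 ones → 0
Block 3 (00010): 1 one → 0
Block 4 (01000): 1 one → 0
Block 5 (10111): 4 ones → 1
Block 6 (00001): 1 one → 0
Block 7 (00000): 0 ones → 0
Block 8 (11100): 3 ones → 1
Block 9 (01111): 4 ones → 1

100010011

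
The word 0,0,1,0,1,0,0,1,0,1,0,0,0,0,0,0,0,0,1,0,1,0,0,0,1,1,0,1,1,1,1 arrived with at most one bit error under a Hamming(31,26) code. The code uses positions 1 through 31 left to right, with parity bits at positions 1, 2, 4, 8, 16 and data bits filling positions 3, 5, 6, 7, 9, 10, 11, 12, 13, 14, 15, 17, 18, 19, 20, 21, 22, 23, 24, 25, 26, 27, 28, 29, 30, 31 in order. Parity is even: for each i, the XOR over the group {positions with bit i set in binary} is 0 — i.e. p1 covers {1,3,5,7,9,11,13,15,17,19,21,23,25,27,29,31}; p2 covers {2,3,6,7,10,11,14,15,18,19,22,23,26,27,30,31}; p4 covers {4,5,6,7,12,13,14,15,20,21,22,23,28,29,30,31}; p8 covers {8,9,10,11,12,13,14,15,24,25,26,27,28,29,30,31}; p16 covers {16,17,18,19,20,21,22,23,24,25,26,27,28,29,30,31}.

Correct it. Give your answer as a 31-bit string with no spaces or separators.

s1 (pos 1,3,5,7,9,11,13,15,17,19,21,23,25,27,29,31): 0⊕1⊕1⊕0⊕0⊕0⊕0⊕0⊕0⊕1⊕1⊕0⊕1⊕0⊕1⊕1 = 1
s2 (pos 2,3,6,7,10,11,14,15,18,19,22,23,26,27,30,31): 0⊕1⊕0⊕0⊕1⊕0⊕0⊕0⊕0⊕1⊕0⊕0⊕1⊕0⊕1⊕1 = 0
s4 (pos 4,5,6,7,12,13,14,15,20,21,22,23,28,29,30,31): 0⊕1⊕0⊕0⊕0⊕0⊕0⊕0⊕0⊕1⊕0⊕0⊕1⊕1⊕1⊕1 = 0
s8 (pos 8,9,10,11,12,13,14,15,24,25,26,27,28,29,30,31): 1⊕0⊕1⊕0⊕0⊕0⊕0⊕0⊕0⊕1⊕1⊕0⊕1⊕1⊕1⊕1 = 0
s16 (pos 16,17,18,19,20,21,22,23,24,25,26,27,28,29,30,31): 0⊕0⊕0⊕1⊕0⊕1⊕0⊕0⊕0⊕1⊕1⊕0⊕1⊕1⊕1⊕1 = 0
Syndrome s16…s1 = 00001 → error at position 1.
Flip position 1: 0010100101000000001010001101111 → 1010100101000000001010001101111

1010100101000000001010001101111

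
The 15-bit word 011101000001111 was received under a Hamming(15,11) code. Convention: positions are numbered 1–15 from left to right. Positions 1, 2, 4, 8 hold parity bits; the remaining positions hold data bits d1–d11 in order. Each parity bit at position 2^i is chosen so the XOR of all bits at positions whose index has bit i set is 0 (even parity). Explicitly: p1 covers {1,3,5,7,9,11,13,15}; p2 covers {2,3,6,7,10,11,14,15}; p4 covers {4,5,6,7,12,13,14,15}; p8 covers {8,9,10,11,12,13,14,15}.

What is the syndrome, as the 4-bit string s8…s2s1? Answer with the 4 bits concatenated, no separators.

s1 (pos 1,3,5,7,9,11,13,15): 0⊕1⊕0⊕0⊕0⊕0⊕1⊕1 = 1
s2 (pos 2,3,6,7,10,11,14,15): 1⊕1⊕1⊕0⊕0⊕0⊕1⊕1 = 1
s4 (pos 4,5,6,7,12,13,14,15): 1⊕0⊕1⊕0⊕1⊕1⊕1⊕1 = 0
s8 (pos 8,9,10,11,12,13,14,15): 0⊕0⊕0⊕0⊕1⊕1⊕1⊕1 = 0
Syndrome s8…s1 = 0011 → error at position 3.

0011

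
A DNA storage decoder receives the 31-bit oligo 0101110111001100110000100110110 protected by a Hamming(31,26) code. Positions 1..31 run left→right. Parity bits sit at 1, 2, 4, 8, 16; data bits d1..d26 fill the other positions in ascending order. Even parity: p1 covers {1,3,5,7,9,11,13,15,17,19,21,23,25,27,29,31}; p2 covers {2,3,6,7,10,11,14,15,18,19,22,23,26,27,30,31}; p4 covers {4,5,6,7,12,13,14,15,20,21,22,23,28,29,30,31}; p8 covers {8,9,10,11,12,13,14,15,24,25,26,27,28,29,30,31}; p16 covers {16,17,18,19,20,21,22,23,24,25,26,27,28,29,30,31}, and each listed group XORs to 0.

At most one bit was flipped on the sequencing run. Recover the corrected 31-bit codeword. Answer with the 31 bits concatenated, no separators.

0101110111001100110000100100110

s1 (pos 1,3,5,7,9,11,13,15,17,19,21,23,25,27,29,31): 0⊕0⊕1⊕0⊕1⊕0⊕1⊕0⊕1⊕0⊕0⊕1⊕0⊕1⊕1⊕0 = 1
s2 (pos 2,3,6,7,10,11,14,15,18,19,22,23,26,27,30,31): 1⊕0⊕1⊕0⊕1⊕0⊕1⊕0⊕1⊕0⊕0⊕1⊕1⊕1⊕1⊕0 = 1
s4 (pos 4,5,6,7,12,13,14,15,20,21,22,23,28,29,30,31): 1⊕1⊕1⊕0⊕0⊕1⊕1⊕0⊕0⊕0⊕0⊕1⊕0⊕1⊕1⊕0 = 0
s8 (pos 8,9,10,11,12,13,14,15,24,25,26,27,28,29,30,31): 1⊕1⊕1⊕0⊕0⊕1⊕1⊕0⊕0⊕0⊕1⊕1⊕0⊕1⊕1⊕0 = 1
s16 (pos 16,17,18,19,20,21,22,23,24,25,26,27,28,29,30,31): 0⊕1⊕1⊕0⊕0⊕0⊕0⊕1⊕0⊕0⊕1⊕1⊕0⊕1⊕1⊕0 = 1
Syndrome s16…s1 = 11011 → error at position 27.
Flip position 27: 0101110111001100110000100110110 → 0101110111001100110000100100110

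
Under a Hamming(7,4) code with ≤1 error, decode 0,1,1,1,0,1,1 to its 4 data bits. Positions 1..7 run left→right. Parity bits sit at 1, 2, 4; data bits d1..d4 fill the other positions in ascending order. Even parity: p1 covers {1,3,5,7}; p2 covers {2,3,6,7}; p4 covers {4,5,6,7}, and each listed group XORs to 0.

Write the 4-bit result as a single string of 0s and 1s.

1011

s1 (pos 1,3,5,7): 0⊕1⊕0⊕1 = 0
s2 (pos 2,3,6,7): 1⊕1⊕1⊕1 = 0
s4 (pos 4,5,6,7): 1⊕0⊕1⊕1 = 1
Syndrome s4…s1 = 100 → error at position 4.
Flip position 4: 0111011 → 0110011
Read data bits from positions 3,5,6,7: 1011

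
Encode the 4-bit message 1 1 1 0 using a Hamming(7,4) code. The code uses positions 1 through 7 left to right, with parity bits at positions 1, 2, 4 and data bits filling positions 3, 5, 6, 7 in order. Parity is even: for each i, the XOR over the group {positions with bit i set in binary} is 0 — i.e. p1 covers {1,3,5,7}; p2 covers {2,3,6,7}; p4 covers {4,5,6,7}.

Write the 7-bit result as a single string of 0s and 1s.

Place data at non-parity positions: p1 p2 1 p4 1 1 0
p1 (pos 1,3,5,7): XOR of data positions = 1⊕1⊕0 = 0
p2 (pos 2,3,6,7): XOR of data positions = 1⊕1⊕0 = 0
p4 (pos 4,5,6,7): XOR of data positions = 1⊕1⊕0 = 0
Codeword: 0010110

0010110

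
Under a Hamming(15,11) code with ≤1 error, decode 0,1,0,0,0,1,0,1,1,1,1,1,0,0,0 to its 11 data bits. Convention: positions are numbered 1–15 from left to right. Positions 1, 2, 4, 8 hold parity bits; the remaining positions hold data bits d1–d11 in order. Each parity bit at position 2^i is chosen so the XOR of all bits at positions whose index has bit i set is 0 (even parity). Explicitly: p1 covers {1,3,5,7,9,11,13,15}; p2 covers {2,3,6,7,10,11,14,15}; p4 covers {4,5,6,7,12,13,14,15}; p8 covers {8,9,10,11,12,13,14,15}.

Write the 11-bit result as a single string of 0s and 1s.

s1 (pos 1,3,5,7,9,11,13,15): 0⊕0⊕0⊕0⊕1⊕1⊕0⊕0 = 0
s2 (pos 2,3,6,7,10,11,14,15): 1⊕0⊕1⊕0⊕1⊕1⊕0⊕0 = 0
s4 (pos 4,5,6,7,12,13,14,15): 0⊕0⊕1⊕0⊕1⊕0⊕0⊕0 = 0
s8 (pos 8,9,10,11,12,13,14,15): 1⊕1⊕1⊕1⊕1⊕0⊕0⊕0 = 1
Syndrome s8…s1 = 1000 → error at position 8.
Flip position 8: 010001011111000 → 010001001111000
Read data bits from positions 3,5,6,7,9,10,11,12,13,14,15: 00101111000

00101111000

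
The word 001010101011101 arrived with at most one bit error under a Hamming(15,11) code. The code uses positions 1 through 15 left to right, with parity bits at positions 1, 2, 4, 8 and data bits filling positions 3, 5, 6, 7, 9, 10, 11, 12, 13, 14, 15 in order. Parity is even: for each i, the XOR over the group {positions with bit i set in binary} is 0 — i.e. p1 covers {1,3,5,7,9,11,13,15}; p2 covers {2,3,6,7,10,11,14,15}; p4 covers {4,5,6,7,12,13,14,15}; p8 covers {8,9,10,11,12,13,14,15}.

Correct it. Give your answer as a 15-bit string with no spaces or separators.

001010101011001

s1 (pos 1,3,5,7,9,11,13,15): 0⊕1⊕1⊕1⊕1⊕1⊕1⊕1 = 1
s2 (pos 2,3,6,7,10,11,14,15): 0⊕1⊕0⊕1⊕0⊕1⊕0⊕1 = 0
s4 (pos 4,5,6,7,12,13,14,15): 0⊕1⊕0⊕1⊕1⊕1⊕0⊕1 = 1
s8 (pos 8,9,10,11,12,13,14,15): 0⊕1⊕0⊕1⊕1⊕1⊕0⊕1 = 1
Syndrome s8…s1 = 1101 → error at position 13.
Flip position 13: 001010101011101 → 001010101011001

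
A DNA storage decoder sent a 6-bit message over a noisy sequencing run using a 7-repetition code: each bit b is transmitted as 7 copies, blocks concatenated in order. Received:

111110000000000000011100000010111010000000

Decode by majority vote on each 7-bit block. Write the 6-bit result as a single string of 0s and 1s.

100010

Block 1 (1111100): 5 ones → 1
Block 2 (0000000): 0 ones → 0
Block 3 (0000011): 2 ones → 0
Block 4 (1000000): 1 one → 0
Block 5 (1011101): 5 ones → 1
Block 6 (0000000): 0 ones → 0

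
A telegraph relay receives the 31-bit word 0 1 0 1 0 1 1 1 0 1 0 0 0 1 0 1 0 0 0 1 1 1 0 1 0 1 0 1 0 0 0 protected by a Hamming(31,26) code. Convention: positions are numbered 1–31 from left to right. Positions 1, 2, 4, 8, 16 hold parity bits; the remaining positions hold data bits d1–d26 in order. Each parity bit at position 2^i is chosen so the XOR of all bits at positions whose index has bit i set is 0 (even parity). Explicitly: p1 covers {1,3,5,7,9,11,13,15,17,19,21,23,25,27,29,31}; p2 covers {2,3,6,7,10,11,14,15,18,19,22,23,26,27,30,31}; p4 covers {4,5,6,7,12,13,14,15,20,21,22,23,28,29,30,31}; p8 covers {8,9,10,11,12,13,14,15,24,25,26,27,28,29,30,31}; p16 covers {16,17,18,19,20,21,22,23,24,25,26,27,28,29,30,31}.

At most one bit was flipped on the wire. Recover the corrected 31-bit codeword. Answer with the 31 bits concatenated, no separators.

0101011101000101010111010101000

s1 (pos 1,3,5,7,9,11,13,15,17,19,21,23,25,27,29,31): 0⊕0⊕0⊕1⊕0⊕0⊕0⊕0⊕0⊕0⊕1⊕0⊕0⊕0⊕0⊕0 = 0
s2 (pos 2,3,6,7,10,11,14,15,18,19,22,23,26,27,30,31): 1⊕0⊕1⊕1⊕1⊕0⊕1⊕0⊕0⊕0⊕1⊕0⊕1⊕0⊕0⊕0 = 1
s4 (pos 4,5,6,7,12,13,14,15,20,21,22,23,28,29,30,31): 1⊕0⊕1⊕1⊕0⊕0⊕1⊕0⊕1⊕1⊕1⊕0⊕1⊕0⊕0⊕0 = 0
s8 (pos 8,9,10,11,12,13,14,15,24,25,26,27,28,29,30,31): 1⊕0⊕1⊕0⊕0⊕0⊕1⊕0⊕1⊕0⊕1⊕0⊕1⊕0⊕0⊕0 = 0
s16 (pos 16,17,18,19,20,21,22,23,24,25,26,27,28,29,30,31): 1⊕0⊕0⊕0⊕1⊕1⊕1⊕0⊕1⊕0⊕1⊕0⊕1⊕0⊕0⊕0 = 1
Syndrome s16…s1 = 10010 → error at position 18.
Flip position 18: 0101011101000101000111010101000 → 0101011101000101010111010101000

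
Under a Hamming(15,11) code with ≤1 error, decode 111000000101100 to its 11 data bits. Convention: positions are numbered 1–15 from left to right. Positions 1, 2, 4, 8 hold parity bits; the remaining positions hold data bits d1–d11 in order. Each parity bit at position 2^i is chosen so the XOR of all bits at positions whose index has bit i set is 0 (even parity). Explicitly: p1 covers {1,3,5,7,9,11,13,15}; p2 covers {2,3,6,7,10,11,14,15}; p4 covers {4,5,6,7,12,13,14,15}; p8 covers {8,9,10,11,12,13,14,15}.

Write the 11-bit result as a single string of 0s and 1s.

s1 (pos 1,3,5,7,9,11,13,15): 1⊕1⊕0⊕0⊕0⊕0⊕1⊕0 = 1
s2 (pos 2,3,6,7,10,11,14,15): 1⊕1⊕0⊕0⊕1⊕0⊕0⊕0 = 1
s4 (pos 4,5,6,7,12,13,14,15): 0⊕0⊕0⊕0⊕1⊕1⊕0⊕0 = 0
s8 (pos 8,9,10,11,12,13,14,15): 0⊕0⊕1⊕0⊕1⊕1⊕0⊕0 = 1
Syndrome s8…s1 = 1011 → error at position 11.
Flip position 11: 111000000101100 → 111000000111100
Read data bits from positions 3,5,6,7,9,10,11,12,13,14,15: 10000111100

10000111100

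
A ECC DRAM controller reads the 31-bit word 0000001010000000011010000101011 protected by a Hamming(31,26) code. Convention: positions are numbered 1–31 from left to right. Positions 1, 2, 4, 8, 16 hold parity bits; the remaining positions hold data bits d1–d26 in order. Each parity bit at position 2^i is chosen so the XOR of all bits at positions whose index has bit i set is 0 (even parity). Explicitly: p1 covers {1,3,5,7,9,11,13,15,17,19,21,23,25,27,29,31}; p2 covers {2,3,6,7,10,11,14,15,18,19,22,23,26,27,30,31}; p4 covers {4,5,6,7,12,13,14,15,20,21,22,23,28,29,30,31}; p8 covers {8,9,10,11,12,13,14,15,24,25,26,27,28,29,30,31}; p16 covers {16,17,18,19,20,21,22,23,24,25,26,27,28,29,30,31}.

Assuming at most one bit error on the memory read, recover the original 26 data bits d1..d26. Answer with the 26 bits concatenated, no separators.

s1 (pos 1,3,5,7,9,11,13,15,17,19,21,23,25,27,29,31): 0⊕0⊕0⊕1⊕1⊕0⊕0⊕0⊕0⊕1⊕1⊕0⊕0⊕0⊕0⊕1 = 1
s2 (pos 2,3,6,7,10,11,14,15,18,19,22,23,26,27,30,31): 0⊕0⊕0⊕1⊕0⊕0⊕0⊕0⊕1⊕1⊕0⊕0⊕1⊕0⊕1⊕1 = 0
s4 (pos 4,5,6,7,12,13,14,15,20,21,22,23,28,29,30,31): 0⊕0⊕0⊕1⊕0⊕0⊕0⊕0⊕0⊕1⊕0⊕0⊕1⊕0⊕1⊕1 = 1
s8 (pos 8,9,10,11,12,13,14,15,24,25,26,27,28,29,30,31): 0⊕1⊕0⊕0⊕0⊕0⊕0⊕0⊕0⊕0⊕1⊕0⊕1⊕0⊕1⊕1 = 1
s16 (pos 16,17,18,19,20,21,22,23,24,25,26,27,28,29,30,31): 0⊕0⊕1⊕1⊕0⊕1⊕0⊕0⊕0⊕0⊕1⊕0⊕1⊕0⊕1⊕1 = 1
Syndrome s16…s1 = 11101 → error at position 29.
Flip position 29: 0000001010000000011010000101011 → 0000001010000000011010000101111
Read data bits from positions 3,5,6,7,9,10,11,12,13,14,15,17,18,19,20,21,22,23,24,25,26,27,28,29,30,31: 00011000000011010000101111

00011000000011010000101111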